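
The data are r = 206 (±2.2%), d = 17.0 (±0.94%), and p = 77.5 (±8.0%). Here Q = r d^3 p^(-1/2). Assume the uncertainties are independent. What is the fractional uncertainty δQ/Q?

Relative error in a monomial: (δQ/Q)² = Σ (nᵢ · δxᵢ/xᵢ)².
  (1·δr/r)² = (1×0.0220)² = 0.000484;  (3·δd/d)² = (3×0.00940)² = 0.000795;  (−½·δp/p)² = (-0.5×0.0800)² = 0.00160
δQ/Q = √(0.00288) = 0.0537

0.0537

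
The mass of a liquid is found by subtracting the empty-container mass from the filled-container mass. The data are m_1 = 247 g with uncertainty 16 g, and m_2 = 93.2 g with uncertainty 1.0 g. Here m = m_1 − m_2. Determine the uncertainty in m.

Sums and differences: (δm)² = Σ (cᵢ δxᵢ)².
  (δm_1)² = 256;  (δm_2)² = 1.00
δm = √(257) = 16.0 g

16.0 g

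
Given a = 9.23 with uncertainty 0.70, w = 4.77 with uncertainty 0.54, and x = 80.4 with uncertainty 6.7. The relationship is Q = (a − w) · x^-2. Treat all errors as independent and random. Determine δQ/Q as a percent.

Let u = a − w = 4.46. δu = √(δa² + δw²) = √(0.490 + 0.292) = 0.884, so δu/u = 0.198.
Q is then a monomial in u, x:
δQ/Q = √((δu/u)² + (-2·δx/x)²) = √(0.0393 + 0.0278) = 0.259

25.9%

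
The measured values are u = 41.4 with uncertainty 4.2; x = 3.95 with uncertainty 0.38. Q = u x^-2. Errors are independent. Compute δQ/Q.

Relative error in a monomial: (δQ/Q)² = Σ (nᵢ · δxᵢ/xᵢ)².
  (1·δu/u)² = (1×0.101)² = 0.0103;  (-2·δx/x)² = (-2×0.0962)² = 0.0370
δQ/Q = √(0.0473) = 0.218

0.218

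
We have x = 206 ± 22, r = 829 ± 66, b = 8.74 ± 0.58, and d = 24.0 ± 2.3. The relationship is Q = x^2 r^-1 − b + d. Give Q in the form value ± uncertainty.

66.4 ± 11.9

Let p = x^2·r^-1 = 51.2. δp/p = √((2·δx/x)² + (-1·δr/r)²) = √(0.0456 + 0.00634) = 0.228, so δp = 11.7.
Q = p − b + d: δQ = √(δp² + δb² + δd²) = √(136 + 0.336 + 5.29) = 11.9
Q = 66.4.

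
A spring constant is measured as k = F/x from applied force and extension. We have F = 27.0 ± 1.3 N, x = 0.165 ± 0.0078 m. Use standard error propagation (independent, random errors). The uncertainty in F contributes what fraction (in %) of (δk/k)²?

50.9%

(δk/k)² = (1·δF/F)² + (-1·δx/x)²
  F term: (1×0.0481)² = 0.00232
  x term: (-1×0.0473)² = 0.00223
Total = 0.00455. Share from F = 0.00232/0.00455 = 0.509.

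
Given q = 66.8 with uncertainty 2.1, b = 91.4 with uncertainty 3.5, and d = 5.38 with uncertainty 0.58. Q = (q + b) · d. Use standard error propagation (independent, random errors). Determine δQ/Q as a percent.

Let u = q + b = 158. δu = √(δq² + δb²) = √(4.41 + 12.2) = 4.08, so δu/u = 0.0258.
Q is then a monomial in u, d:
δQ/Q = √((δu/u)² + (1·δd/d)²) = √(0.000666 + 0.0116) = 0.111

11.1%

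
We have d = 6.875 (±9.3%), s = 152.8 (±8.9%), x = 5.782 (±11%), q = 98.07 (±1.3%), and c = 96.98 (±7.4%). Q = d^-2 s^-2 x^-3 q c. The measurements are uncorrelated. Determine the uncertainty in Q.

1.9e-05

Q is a product of powers, so relative uncertainties combine in quadrature:
  (-2·δd/d)² = (-2×0.0930)² = 0.0346;  (-2·δs/s)² = (-2×0.0890)² = 0.0317;  (-3·δx/x)² = (-3×0.110)² = 0.109;  (1·δq/q)² = (1×0.0130)² = 0.000169;  (1·δc/c)² = (1×0.0740)² = 0.00548
δQ/Q = √(0.181) = 0.425
Q = 4.459e-05, so δQ = 0.425 × 4.459e-05 = 1.9e-05.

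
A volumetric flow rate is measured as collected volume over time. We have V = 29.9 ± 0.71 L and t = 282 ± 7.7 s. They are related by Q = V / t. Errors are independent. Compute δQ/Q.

0.0362

Products/powers → add relative errors in quadrature, weighted by exponent:
  (1·δV/V)² = (1×0.0237)² = 0.000564;  (-1·δt/t)² = (-1×0.0273)² = 0.000746
δQ/Q = √(0.00131) = 0.0362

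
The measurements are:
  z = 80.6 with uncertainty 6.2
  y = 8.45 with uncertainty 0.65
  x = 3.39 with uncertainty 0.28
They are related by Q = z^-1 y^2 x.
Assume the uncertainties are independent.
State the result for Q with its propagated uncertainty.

3.00 ± 0.573

Products/powers → add relative errors in quadrature, weighted by exponent:
  (-1·δz/z)² = (-1×0.0769)² = 0.00592;  (2·δy/y)² = (2×0.0769)² = 0.0237;  (1·δx/x)² = (1×0.0826)² = 0.00682
δQ/Q = √(0.0364) = 0.191
Q = 3.00, so δQ = 0.191 × 3.00 = 0.573.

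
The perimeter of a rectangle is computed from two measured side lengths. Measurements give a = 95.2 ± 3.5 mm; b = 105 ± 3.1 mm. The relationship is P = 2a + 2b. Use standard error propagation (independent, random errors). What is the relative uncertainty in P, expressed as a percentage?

2.34%

Absolute uncertainties add in quadrature for a linear combination:
  (2·δa)² = 49.0;  (2·δb)² = 38.4
δP = √(87.4) = 9.35 mm
P = 400 mm, so δP/P = 9.35/400 = 0.0234.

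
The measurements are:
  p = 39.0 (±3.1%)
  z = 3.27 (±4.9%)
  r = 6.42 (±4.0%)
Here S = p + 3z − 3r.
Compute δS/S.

0.0512

Absolute uncertainties add in quadrature for a linear combination:
  (δp)² = 1.46;  (3·δz)² = 0.231;  (3·δr)² = 0.594
δS = √(2.29) = 1.51
S = 29.6, so δS/S = 1.51/29.6 = 0.0512.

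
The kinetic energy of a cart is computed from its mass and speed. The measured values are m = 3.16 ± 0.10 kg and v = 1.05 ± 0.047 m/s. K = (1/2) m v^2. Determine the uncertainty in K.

Since K is a product/quotient, work with relative uncertainties:
  (1·δm/m)² = (1×0.0316)² = 0.00100;  (2·δv/v)² = (2×0.0448)² = 0.00801
δK/K = √(0.00902) = 0.0950
K = 1.74 J, so δK = 0.0950 × 1.74 = 0.165 J.

0.165 J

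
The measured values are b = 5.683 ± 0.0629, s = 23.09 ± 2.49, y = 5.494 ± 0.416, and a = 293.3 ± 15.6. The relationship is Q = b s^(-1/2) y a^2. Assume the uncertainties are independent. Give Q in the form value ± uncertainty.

Relative error in a monomial: (δQ/Q)² = Σ (nᵢ · δxᵢ/xᵢ)².
  (1·δb/b)² = (1×0.0111)² = 0.000123;  (−½·δs/s)² = (-0.5×0.108)² = 0.00291;  (1·δy/y)² = (1×0.0757)² = 0.00573;  (2·δa/a)² = (2×0.0532)² = 0.0113
δQ/Q = √(0.0201) = 0.142
Q = 559000, so δQ = 0.142 × 559000 = 79200.

559000 ± 79200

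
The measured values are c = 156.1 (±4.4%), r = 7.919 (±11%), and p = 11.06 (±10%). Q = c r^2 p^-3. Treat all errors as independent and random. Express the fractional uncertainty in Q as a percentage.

37.5%

Each factor contributes (exponent × relative error)² to (δQ/Q)²:
  (1·δc/c)² = (1×0.0440)² = 0.00194;  (2·δr/r)² = (2×0.110)² = 0.0484;  (-3·δp/p)² = (-3×0.100)² = 0.0900
δQ/Q = √(0.140) = 0.375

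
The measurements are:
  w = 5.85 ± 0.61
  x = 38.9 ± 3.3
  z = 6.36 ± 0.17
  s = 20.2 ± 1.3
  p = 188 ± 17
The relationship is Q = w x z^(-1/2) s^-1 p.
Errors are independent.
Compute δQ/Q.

Each factor contributes (exponent × relative error)² to (δQ/Q)²:
  (1·δw/w)² = (1×0.104)² = 0.0109;  (1·δx/x)² = (1×0.0848)² = 0.00720;  (−½·δz/z)² = (-0.5×0.0267)² = 0.000179;  (-1·δs/s)² = (-1×0.0644)² = 0.00414;  (1·δp/p)² = (1×0.0904)² = 0.00818
δQ/Q = √(0.0306) = 0.175

0.175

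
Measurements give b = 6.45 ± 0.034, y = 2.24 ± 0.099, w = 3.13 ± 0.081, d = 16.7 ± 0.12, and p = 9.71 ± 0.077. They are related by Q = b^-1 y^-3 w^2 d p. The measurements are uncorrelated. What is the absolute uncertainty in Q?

3.13

For a monomial Q ∝ b^-1, y^-3, w^2, d, p, fractional errors add in quadrature:
  (-1·δb/b)² = (-1×0.00527)² = 2.78e-05;  (-3·δy/y)² = (-3×0.0442)² = 0.0176;  (2·δw/w)² = (2×0.0259)² = 0.00268;  (1·δd/d)² = (1×0.00719)² = 5.16e-05;  (1·δp/p)² = (1×0.00793)² = 6.29e-05
δQ/Q = √(0.0204) = 0.143
Q = 21.9, so δQ = 0.143 × 21.9 = 3.13.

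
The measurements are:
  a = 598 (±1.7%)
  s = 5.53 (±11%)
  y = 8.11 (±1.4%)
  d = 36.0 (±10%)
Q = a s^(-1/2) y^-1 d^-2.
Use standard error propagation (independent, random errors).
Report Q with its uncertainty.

Each factor contributes (exponent × relative error)² to (δQ/Q)²:
  (1·δa/a)² = (1×0.0170)² = 0.000289;  (−½·δs/s)² = (-0.5×0.110)² = 0.00302;  (-1·δy/y)² = (-1×0.0140)² = 0.000196;  (-2·δd/d)² = (-2×0.100)² = 0.0400
δQ/Q = √(0.0435) = 0.209
Q = 0.0242, so δQ = 0.209 × 0.0242 = 0.00505.

0.0242 ± 0.00505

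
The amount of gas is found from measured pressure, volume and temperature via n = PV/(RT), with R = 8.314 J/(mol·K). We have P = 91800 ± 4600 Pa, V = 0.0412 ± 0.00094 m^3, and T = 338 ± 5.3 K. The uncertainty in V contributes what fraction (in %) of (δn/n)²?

15.9%

(δn/n)² = (1·δP/P)² + (1·δV/V)² + (-1·δT/T)²
  P term: (1×0.0501)² = 0.00251
  V term: (1×0.0228)² = 0.000521
  T term: (-1×0.0157)² = 0.000246
Total = 0.00328. Share from V = 0.000521/0.00328 = 0.159.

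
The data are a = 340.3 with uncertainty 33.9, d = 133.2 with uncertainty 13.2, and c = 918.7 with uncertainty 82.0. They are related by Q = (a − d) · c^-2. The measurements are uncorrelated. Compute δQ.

6.15e-05

Let u = a − d = 207.1. δu = √(δa² + δd²) = √(1150 + 174) = 36.4, so δu/u = 0.176.
Q is then a monomial in u, c:
δQ/Q = √((δu/u)² + (-2·δc/c)²) = √(0.0309 + 0.0319) = 0.250
Q = 0.0002454, so δQ = 0.250 × 0.0002454 = 6.15e-05.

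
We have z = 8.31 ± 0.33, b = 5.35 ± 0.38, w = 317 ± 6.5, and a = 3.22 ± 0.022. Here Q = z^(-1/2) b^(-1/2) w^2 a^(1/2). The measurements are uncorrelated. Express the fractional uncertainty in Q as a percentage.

5.79%

Since Q is a product/quotient, work with relative uncertainties:
  (−½·δz/z)² = (-0.5×0.0397)² = 0.000394;  (−½·δb/b)² = (-0.5×0.0710)² = 0.00126;  (2·δw/w)² = (2×0.0205)² = 0.00168;  (½·δa/a)² = (0.5×0.00683)² = 1.17e-05
δQ/Q = √(0.00335) = 0.0579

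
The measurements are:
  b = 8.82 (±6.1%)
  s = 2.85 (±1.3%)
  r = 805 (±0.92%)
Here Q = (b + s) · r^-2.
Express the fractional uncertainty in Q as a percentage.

Let u = b + s = 11.7. δu = √(δb² + δs²) = √(0.289 + 0.00137) = 0.539, so δu/u = 0.0462.
Q is then a monomial in u, r:
δQ/Q = √((δu/u)² + (-2·δr/r)²) = √(0.00214 + 0.000339) = 0.0497

4.97%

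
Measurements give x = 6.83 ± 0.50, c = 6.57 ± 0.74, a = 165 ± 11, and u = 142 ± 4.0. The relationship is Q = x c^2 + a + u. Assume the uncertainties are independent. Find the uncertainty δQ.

Let p = x·c^2 = 295. δp/p = √((1·δx/x)² + (2·δc/c)²) = √(0.00536 + 0.0507) = 0.237, so δp = 69.8.
Q = p + a + u: δQ = √(δp² + δa² + δu²) = √(4880 + 121 + 16.0) = 70.8

70.8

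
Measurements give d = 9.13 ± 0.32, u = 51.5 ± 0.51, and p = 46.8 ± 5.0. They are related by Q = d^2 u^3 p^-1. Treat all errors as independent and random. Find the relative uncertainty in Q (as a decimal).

0.131

Since Q is a product/quotient, work with relative uncertainties:
  (2·δd/d)² = (2×0.0350)² = 0.00491;  (3·δu/u)² = (3×0.00990)² = 0.000883;  (-1·δp/p)² = (-1×0.107)² = 0.0114
δQ/Q = √(0.0172) = 0.131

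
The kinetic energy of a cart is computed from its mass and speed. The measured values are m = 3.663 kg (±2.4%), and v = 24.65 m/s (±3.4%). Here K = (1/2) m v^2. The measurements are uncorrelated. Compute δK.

80.2 J

Each factor contributes (exponent × relative error)² to (δK/K)²:
  (1·δm/m)² = (1×0.0240)² = 0.000576;  (2·δv/v)² = (2×0.0340)² = 0.00462
δK/K = √(0.00520) = 0.0721
K = 1113 J, so δK = 0.0721 × 1113 = 80.2 J.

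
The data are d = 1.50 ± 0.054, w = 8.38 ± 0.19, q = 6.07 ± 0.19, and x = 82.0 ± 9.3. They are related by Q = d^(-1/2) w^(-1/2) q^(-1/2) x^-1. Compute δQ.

0.000163

Products/powers → add relative errors in quadrature, weighted by exponent:
  (−½·δd/d)² = (-0.5×0.0360)² = 0.000324;  (−½·δw/w)² = (-0.5×0.0227)² = 0.000129;  (−½·δq/q)² = (-0.5×0.0313)² = 0.000245;  (-1·δx/x)² = (-1×0.113)² = 0.0129
δQ/Q = √(0.0136) = 0.116
Q = 0.00140, so δQ = 0.116 × 0.00140 = 0.000163.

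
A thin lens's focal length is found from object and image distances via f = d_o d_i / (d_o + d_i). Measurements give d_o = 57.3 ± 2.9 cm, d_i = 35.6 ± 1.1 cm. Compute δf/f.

0.0272

∂f/∂d_o = (d_i/(d_o+d_i))² = 0.147;  ∂f/∂d_i = (d_o/(d_o+d_i))² = 0.380
δf = √((∂f/∂d_o · δd_o)² + (∂f/∂d_i · δd_i)²) = √(0.181 + 0.175) = 0.597 cm
f = 22.0 cm, so δf/f = 0.597/22.0 = 0.0272.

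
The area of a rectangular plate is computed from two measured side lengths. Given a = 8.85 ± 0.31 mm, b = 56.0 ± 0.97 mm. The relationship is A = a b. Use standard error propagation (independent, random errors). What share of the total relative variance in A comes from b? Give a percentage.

(δA/A)² = (1·δa/a)² + (1·δb/b)²
  a term: (1×0.0350)² = 0.00123
  b term: (1×0.0173)² = 0.000300
Total = 0.00153. Share from b = 0.000300/0.00153 = 0.196.

19.6%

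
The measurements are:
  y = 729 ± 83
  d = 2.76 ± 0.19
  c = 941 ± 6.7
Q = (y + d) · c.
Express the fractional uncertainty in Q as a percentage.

11.4%

Let u = y + d = 732. δu = √(δy² + δd²) = √(6890 + 0.0361) = 83.0, so δu/u = 0.113.
Q is then a monomial in u, c:
δQ/Q = √((δu/u)² + (1·δc/c)²) = √(0.0129 + 5.07e-05) = 0.114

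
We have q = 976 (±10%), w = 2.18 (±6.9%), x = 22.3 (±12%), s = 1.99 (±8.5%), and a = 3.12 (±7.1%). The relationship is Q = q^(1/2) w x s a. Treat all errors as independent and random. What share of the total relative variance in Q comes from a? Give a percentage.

14.9%

(δQ/Q)² = (½·δq/q)² + (1·δw/w)² + (1·δx/x)² + (1·δs/s)² + (1·δa/a)²
  q term: (0.5×0.100)² = 0.00250
  w term: (1×0.0690)² = 0.00476
  x term: (1×0.120)² = 0.0144
  s term: (1×0.0850)² = 0.00723
  a term: (1×0.0710)² = 0.00504
Total = 0.0339. Share from a = 0.00504/0.0339 = 0.149.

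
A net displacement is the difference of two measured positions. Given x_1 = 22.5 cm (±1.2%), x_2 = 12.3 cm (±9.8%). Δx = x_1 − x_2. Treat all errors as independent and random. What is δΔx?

Each term contributes (cᵢ δxᵢ)² to (δΔx)²:
  (δx_1)² = 0.0729;  (δx_2)² = 1.45
δΔx = √(1.53) = 1.24 cm

1.24 cm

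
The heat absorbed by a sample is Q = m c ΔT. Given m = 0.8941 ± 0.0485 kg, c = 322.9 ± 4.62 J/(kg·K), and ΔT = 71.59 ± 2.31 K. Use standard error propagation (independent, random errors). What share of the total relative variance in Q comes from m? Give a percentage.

70.3%

(δQ/Q)² = (1·δm/m)² + (1·δc/c)² + (1·δΔT/ΔT)²
  m term: (1×0.0542)² = 0.00294
  c term: (1×0.0143)² = 0.000205
  ΔT term: (1×0.0323)² = 0.00104
Total = 0.00419. Share from m = 0.00294/0.00419 = 0.703.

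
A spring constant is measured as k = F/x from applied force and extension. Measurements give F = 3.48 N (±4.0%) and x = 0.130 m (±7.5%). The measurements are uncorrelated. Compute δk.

2.28 N/m

Relative error in a monomial: (δk/k)² = Σ (nᵢ · δxᵢ/xᵢ)².
  (1·δF/F)² = (1×0.0400)² = 0.00160;  (-1·δx/x)² = (-1×0.0750)² = 0.00562
δk/k = √(0.00722) = 0.0850
k = 26.8 N/m, so δk = 0.0850 × 26.8 = 2.28 N/m.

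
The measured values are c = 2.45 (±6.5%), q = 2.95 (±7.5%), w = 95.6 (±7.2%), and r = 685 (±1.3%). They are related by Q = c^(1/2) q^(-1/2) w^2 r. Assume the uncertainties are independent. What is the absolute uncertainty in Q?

8.72e+05

Products/powers → add relative errors in quadrature, weighted by exponent:
  (½·δc/c)² = (0.5×0.0650)² = 0.00106;  (−½·δq/q)² = (-0.5×0.0750)² = 0.00141;  (2·δw/w)² = (2×0.0720)² = 0.0207;  (1·δr/r)² = (1×0.0130)² = 0.000169
δQ/Q = √(0.0234) = 0.153
Q = 5.71e+06, so δQ = 0.153 × 5.71e+06 = 8.72e+05.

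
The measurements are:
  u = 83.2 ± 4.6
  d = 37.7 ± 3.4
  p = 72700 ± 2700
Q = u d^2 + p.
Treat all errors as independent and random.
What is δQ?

Let w = u·d^2 = 1.18e+05. δw/w = √((1·δu/u)² + (2·δd/d)²) = √(0.00306 + 0.0325) = 0.189, so δw = 22300.
Q = w + p: δQ = √(δw² + δp²) = √(4.98e+08 + 7.29e+06) = 22500

22500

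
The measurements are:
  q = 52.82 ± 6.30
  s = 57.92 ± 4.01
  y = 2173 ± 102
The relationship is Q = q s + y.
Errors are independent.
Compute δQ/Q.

0.0830

Let p = q·s = 3059. δp/p = √((1·δq/q)² + (1·δs/s)²) = √(0.0142 + 0.00479) = 0.138, so δp = 422.
Q = p + y: δQ = √(δp² + δy²) = √(1.78e+05 + 10400) = 434
Q = 5232, so δQ/Q = 434/5232 = 0.0830.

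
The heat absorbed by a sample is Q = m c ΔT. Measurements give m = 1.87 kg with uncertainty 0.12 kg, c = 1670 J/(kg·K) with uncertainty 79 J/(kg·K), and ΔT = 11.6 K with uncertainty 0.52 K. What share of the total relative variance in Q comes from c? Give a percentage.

26.8%

(δQ/Q)² = (1·δm/m)² + (1·δc/c)² + (1·δΔT/ΔT)²
  m term: (1×0.0642)² = 0.00412
  c term: (1×0.0473)² = 0.00224
  ΔT term: (1×0.0448)² = 0.00201
Total = 0.00837. Share from c = 0.00224/0.00837 = 0.268.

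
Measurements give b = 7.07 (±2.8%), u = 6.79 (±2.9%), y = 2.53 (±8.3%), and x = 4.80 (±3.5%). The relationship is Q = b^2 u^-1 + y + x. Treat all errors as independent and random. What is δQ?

0.537

Let p = b^2·u^-1 = 7.36. δp/p = √((2·δb/b)² + (-1·δu/u)²) = √(0.00314 + 0.000841) = 0.0631, so δp = 0.464.
Q = p + y + x: δQ = √(δp² + δy² + δx²) = √(0.216 + 0.0441 + 0.0282) = 0.537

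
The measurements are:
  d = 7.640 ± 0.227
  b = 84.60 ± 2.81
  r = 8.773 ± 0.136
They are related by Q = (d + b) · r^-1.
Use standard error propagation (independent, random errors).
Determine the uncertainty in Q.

Let u = d + b = 92.24. δu = √(δd² + δb²) = √(0.0515 + 7.90) = 2.82, so δu/u = 0.0306.
Q is then a monomial in u, r:
δQ/Q = √((δu/u)² + (-1·δr/r)²) = √(0.000934 + 0.000240) = 0.0343
Q = 10.51, so δQ = 0.0343 × 10.51 = 0.360.

0.360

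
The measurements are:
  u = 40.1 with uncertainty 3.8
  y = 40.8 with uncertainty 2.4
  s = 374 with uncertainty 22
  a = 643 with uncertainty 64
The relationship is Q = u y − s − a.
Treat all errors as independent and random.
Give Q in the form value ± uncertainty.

619 ± 195

Let p = u·y = 1640. δp/p = √((1·δu/u)² + (1·δy/y)²) = √(0.00898 + 0.00346) = 0.112, so δp = 182.
Q = p − s − a: δQ = √(δp² + δs² + δa²) = √(33300 + 484 + 4100) = 195
Q = 619.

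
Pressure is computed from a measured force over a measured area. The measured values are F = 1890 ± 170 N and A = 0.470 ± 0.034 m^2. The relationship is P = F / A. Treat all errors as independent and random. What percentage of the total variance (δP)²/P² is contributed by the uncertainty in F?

(δP/P)² = (1·δF/F)² + (-1·δA/A)²
  F term: (1×0.0899)² = 0.00809
  A term: (-1×0.0723)² = 0.00523
Total = 0.0133. Share from F = 0.00809/0.0133 = 0.607.

60.7%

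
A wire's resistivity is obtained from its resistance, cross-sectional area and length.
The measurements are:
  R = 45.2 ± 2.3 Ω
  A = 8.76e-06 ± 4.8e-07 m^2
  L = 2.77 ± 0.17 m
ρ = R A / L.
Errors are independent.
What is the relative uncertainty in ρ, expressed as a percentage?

9.67%

Since ρ is a product/quotient, work with relative uncertainties:
  (1·δR/R)² = (1×0.0509)² = 0.00259;  (1·δA/A)² = (1×0.0548)² = 0.00300;  (-1·δL/L)² = (-1×0.0614)² = 0.00377
δρ/ρ = √(0.00936) = 0.0967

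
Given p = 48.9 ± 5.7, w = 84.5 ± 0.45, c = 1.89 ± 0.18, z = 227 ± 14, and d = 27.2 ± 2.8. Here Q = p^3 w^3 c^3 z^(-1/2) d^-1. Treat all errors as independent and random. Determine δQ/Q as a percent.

Since Q is a product/quotient, work with relative uncertainties:
  (3·δp/p)² = (3×0.117)² = 0.122;  (3·δw/w)² = (3×0.00533)² = 0.000255;  (3·δc/c)² = (3×0.0952)² = 0.0816;  (−½·δz/z)² = (-0.5×0.0617)² = 0.000951;  (-1·δd/d)² = (-1×0.103)² = 0.0106
δQ/Q = √(0.216) = 0.464

46.4%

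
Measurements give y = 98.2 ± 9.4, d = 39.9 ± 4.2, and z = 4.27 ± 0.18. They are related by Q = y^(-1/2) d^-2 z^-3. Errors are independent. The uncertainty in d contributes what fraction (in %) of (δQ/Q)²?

(δQ/Q)² = (−½·δy/y)² + (-2·δd/d)² + (-3·δz/z)²
  y term: (-0.5×0.0957)² = 0.00229
  d term: (-2×0.105)² = 0.0443
  z term: (-3×0.0422)² = 0.0160
Total = 0.0626. Share from d = 0.0443/0.0626 = 0.708.

70.8%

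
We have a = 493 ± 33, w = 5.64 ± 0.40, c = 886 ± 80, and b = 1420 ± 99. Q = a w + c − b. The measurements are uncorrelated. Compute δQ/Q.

Let p = a·w = 2780. δp/p = √((1·δa/a)² + (1·δw/w)²) = √(0.00448 + 0.00503) = 0.0975, so δp = 271.
Q = p + c − b: δQ = √(δp² + δc² + δb²) = √(73500 + 6400 + 9800) = 300
Q = 2250, so δQ/Q = 300/2250 = 0.133.

0.133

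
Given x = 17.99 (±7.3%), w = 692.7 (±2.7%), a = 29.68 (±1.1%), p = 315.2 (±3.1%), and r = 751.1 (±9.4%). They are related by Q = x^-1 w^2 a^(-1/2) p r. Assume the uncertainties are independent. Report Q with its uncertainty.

Q is a product of powers, so relative uncertainties combine in quadrature:
  (-1·δx/x)² = (-1×0.0730)² = 0.00533;  (2·δw/w)² = (2×0.0270)² = 0.00292;  (−½·δa/a)² = (-0.5×0.0110)² = 3.03e-05;  (1·δp/p)² = (1×0.0310)² = 0.000961;  (1·δr/r)² = (1×0.0940)² = 0.00884
δQ/Q = √(0.0181) = 0.134
Q = 1.159e+09, so δQ = 0.134 × 1.159e+09 = 1.56e+08.

(1.159 ± 0.156) × 10^9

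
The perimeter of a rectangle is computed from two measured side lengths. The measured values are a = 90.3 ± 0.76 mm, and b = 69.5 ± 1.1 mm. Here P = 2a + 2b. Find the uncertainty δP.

For a sum/difference, combine absolute errors in quadrature:
  (2·δa)² = 2.31;  (2·δb)² = 4.84
δP = √(7.15) = 2.67 mm

2.67 mm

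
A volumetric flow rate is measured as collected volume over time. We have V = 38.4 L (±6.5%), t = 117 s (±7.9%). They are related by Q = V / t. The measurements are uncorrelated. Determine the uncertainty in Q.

0.0336 L/s

Since Q is a product/quotient, work with relative uncertainties:
  (1·δV/V)² = (1×0.0650)² = 0.00423;  (-1·δt/t)² = (-1×0.0790)² = 0.00624
δQ/Q = √(0.0105) = 0.102
Q = 0.328 L/s, so δQ = 0.102 × 0.328 = 0.0336 L/s.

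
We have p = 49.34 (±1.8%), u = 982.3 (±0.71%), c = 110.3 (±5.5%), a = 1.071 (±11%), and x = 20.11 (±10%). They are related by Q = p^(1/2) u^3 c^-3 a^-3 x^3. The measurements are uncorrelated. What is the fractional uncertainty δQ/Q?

0.476

For a monomial Q ∝ p^(1/2), u^3, c^-3, a^-3, x^3, fractional errors add in quadrature:
  (½·δp/p)² = (0.5×0.0180)² = 8.1e-05;  (3·δu/u)² = (3×0.00710)² = 0.000454;  (-3·δc/c)² = (-3×0.0550)² = 0.0272;  (-3·δa/a)² = (-3×0.110)² = 0.109;  (3·δx/x)² = (3×0.100)² = 0.0900
δQ/Q = √(0.227) = 0.476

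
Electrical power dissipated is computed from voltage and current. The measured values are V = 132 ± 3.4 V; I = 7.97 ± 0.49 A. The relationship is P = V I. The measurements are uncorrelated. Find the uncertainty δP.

Relative error in a monomial: (δP/P)² = Σ (nᵢ · δxᵢ/xᵢ)².
  (1·δV/V)² = (1×0.0258)² = 0.000663;  (1·δI/I)² = (1×0.0615)² = 0.00378
δP/P = √(0.00444) = 0.0667
P = 1050 W, so δP = 0.0667 × 1050 = 70.1 W.

70.1 W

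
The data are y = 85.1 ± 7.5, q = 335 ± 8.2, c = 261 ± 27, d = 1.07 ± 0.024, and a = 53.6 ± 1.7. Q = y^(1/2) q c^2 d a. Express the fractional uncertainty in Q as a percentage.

21.6%

Q is a product of powers, so relative uncertainties combine in quadrature:
  (½·δy/y)² = (0.5×0.0881)² = 0.00194;  (1·δq/q)² = (1×0.0245)² = 0.000599;  (2·δc/c)² = (2×0.103)² = 0.0428;  (1·δd/d)² = (1×0.0224)² = 0.000503;  (1·δa/a)² = (1×0.0317)² = 0.00101
δQ/Q = √(0.0469) = 0.216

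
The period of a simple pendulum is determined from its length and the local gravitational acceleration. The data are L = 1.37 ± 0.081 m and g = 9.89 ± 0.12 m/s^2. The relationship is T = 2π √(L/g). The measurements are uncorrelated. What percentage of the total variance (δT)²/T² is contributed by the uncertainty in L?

(δT/T)² = (½·δL/L)² + (−½·δg/g)²
  L term: (0.5×0.0591)² = 0.000874
  g term: (-0.5×0.0121)² = 3.68e-05
Total = 0.000911. Share from L = 0.000874/0.000911 = 0.960.

96.0%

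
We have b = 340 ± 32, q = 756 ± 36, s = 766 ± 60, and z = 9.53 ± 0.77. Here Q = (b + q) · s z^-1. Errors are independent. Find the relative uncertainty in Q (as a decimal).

Let u = b + q = 1100. δu = √(δb² + δq²) = √(1020 + 1300) = 48.2, so δu/u = 0.0439.
Q is then a monomial in u, s, z:
δQ/Q = √((δu/u)² + (1·δs/s)² + (-1·δz/z)²) = √(0.00193 + 0.00614 + 0.00653) = 0.121

0.121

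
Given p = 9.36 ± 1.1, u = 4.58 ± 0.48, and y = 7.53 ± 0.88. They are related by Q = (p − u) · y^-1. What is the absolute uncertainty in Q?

Let w = p − u = 4.78. δw = √(δp² + δu²) = √(1.21 + 0.230) = 1.20, so δw/w = 0.251.
Q is then a monomial in w, y:
δQ/Q = √((δw/w)² + (-1·δy/y)²) = √(0.0630 + 0.0137) = 0.277
Q = 0.635, so δQ = 0.277 × 0.635 = 0.176.

0.176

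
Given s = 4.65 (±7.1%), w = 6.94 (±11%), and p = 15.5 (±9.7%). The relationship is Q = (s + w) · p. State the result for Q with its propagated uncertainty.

180 ± 21.7

Let u = s + w = 11.6. δu = √(δs² + δw²) = √(0.109 + 0.583) = 0.832, so δu/u = 0.0718.
Q is then a monomial in u, p:
δQ/Q = √((δu/u)² + (1·δp/p)²) = √(0.00515 + 0.00941) = 0.121
Q = 180, so δQ = 0.121 × 180 = 21.7.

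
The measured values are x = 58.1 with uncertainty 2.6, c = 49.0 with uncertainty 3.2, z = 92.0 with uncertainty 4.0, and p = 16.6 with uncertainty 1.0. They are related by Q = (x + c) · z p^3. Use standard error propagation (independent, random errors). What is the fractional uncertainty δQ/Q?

Let u = x + c = 107. δu = √(δx² + δc²) = √(6.76 + 10.2) = 4.12, so δu/u = 0.0385.
Q is then a monomial in u, z, p:
δQ/Q = √((δu/u)² + (1·δz/z)² + (3·δp/p)²) = √(0.00148 + 0.00189 + 0.0327) = 0.190

0.190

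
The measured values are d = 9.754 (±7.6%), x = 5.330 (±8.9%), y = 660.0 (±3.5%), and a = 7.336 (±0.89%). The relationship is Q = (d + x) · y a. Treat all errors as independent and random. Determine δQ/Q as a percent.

6.86%

Let u = d + x = 15.08. δu = √(δd² + δx²) = √(0.550 + 0.225) = 0.880, so δu/u = 0.0583.
Q is then a monomial in u, y, a:
δQ/Q = √((δu/u)² + (1·δy/y)² + (1·δa/a)²) = √(0.00340 + 0.00123 + 7.92e-05) = 0.0686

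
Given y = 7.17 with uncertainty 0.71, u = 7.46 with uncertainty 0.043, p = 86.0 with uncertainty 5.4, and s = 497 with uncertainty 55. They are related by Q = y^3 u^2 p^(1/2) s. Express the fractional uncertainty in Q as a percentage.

Since Q is a product/quotient, work with relative uncertainties:
  (3·δy/y)² = (3×0.0990)² = 0.0883;  (2·δu/u)² = (2×0.00576)² = 0.000133;  (½·δp/p)² = (0.5×0.0628)² = 0.000986;  (1·δs/s)² = (1×0.111)² = 0.0122
δQ/Q = √(0.102) = 0.319

31.9%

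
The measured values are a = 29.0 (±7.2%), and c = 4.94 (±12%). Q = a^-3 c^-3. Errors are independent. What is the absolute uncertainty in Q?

Products/powers → add relative errors in quadrature, weighted by exponent:
  (-3·δa/a)² = (-3×0.0720)² = 0.0467;  (-3·δc/c)² = (-3×0.120)² = 0.130
δQ/Q = √(0.176) = 0.420
Q = 3.4e-07, so δQ = 0.420 × 3.4e-07 = 1.43e-07.

1.43e-07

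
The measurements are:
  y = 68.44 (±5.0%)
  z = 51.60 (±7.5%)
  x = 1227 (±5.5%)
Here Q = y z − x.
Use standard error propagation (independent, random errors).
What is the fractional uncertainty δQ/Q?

0.141

Let p = y·z = 3532. δp/p = √((1·δy/y)² + (1·δz/z)²) = √(0.00250 + 0.00562) = 0.0901, so δp = 318.
Q = p − x: δQ = √(δp² + δx²) = √(1.01e+05 + 4550) = 325
Q = 2305, so δQ/Q = 325/2305 = 0.141.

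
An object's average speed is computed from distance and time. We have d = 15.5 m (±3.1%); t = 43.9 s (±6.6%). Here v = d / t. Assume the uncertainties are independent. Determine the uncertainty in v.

Relative error in a monomial: (δv/v)² = Σ (nᵢ · δxᵢ/xᵢ)².
  (1·δd/d)² = (1×0.0310)² = 0.000961;  (-1·δt/t)² = (-1×0.0660)² = 0.00436
δv/v = √(0.00532) = 0.0729
v = 0.353 m/s, so δv = 0.0729 × 0.353 = 0.0257 m/s.

0.0257 m/s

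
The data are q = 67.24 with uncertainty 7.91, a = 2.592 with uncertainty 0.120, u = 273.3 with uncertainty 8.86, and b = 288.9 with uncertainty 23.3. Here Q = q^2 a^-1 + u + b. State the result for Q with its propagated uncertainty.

2306 ± 419

Let p = q^2·a^-1 = 1744. δp/p = √((2·δq/q)² + (-1·δa/a)²) = √(0.0554 + 0.00214) = 0.240, so δp = 418.
Q = p + u + b: δQ = √(δp² + δu² + δb²) = √(1.75e+05 + 78.5 + 543) = 419
Q = 2306.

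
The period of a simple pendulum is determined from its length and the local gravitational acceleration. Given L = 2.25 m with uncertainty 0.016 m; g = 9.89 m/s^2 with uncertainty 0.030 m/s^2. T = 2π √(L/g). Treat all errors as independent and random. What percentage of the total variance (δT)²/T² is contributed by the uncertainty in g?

(δT/T)² = (½·δL/L)² + (−½·δg/g)²
  L term: (0.5×0.00711)² = 1.26e-05
  g term: (-0.5×0.00303)² = 2.3e-06
Total = 1.49e-05. Share from g = 2.3e-06/1.49e-05 = 0.154.

15.4%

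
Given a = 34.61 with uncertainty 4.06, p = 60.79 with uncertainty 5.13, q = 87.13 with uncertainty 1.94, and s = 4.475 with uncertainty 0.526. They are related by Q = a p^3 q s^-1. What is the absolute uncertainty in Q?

4.6e+07

Relative error in a monomial: (δQ/Q)² = Σ (nᵢ · δxᵢ/xᵢ)².
  (1·δa/a)² = (1×0.117)² = 0.0138;  (3·δp/p)² = (3×0.0844)² = 0.0641;  (1·δq/q)² = (1×0.0223)² = 0.000496;  (-1·δs/s)² = (-1×0.118)² = 0.0138
δQ/Q = √(0.0922) = 0.304
Q = 1.514e+08, so δQ = 0.304 × 1.514e+08 = 4.6e+07.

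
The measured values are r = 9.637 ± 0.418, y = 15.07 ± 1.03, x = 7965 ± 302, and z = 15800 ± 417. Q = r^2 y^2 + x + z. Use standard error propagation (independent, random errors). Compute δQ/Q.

Let p = r^2·y^2 = 21090. δp/p = √((2·δr/r)² + (2·δy/y)²) = √(0.00753 + 0.0187) = 0.162, so δp = 3410.
Q = p + x + z: δQ = √(δp² + δx² + δz²) = √(1.17e+07 + 91200 + 1.74e+05) = 3450
Q = 44860, so δQ/Q = 3450/44860 = 0.0770.

0.0770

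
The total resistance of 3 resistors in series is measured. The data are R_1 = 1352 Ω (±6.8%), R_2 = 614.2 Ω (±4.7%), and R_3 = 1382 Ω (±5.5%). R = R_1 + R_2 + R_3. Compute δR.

123 Ω

Each term contributes (cᵢ δxᵢ)² to (δR)²:
  (δR_1)² = 8450;  (δR_2)² = 833;  (δR_3)² = 5780
δR = √(15100) = 123 Ω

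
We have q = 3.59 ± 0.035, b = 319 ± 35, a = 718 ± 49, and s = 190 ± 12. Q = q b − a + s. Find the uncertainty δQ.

Let p = q·b = 1150. δp/p = √((1·δq/q)² + (1·δb/b)²) = √(9.5e-05 + 0.0120) = 0.110, so δp = 126.
Q = p − a + s: δQ = √(δp² + δa² + δs²) = √(15900 + 2400 + 144) = 136

136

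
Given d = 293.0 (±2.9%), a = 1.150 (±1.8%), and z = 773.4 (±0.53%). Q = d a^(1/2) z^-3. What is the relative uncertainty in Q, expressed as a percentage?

Since Q is a product/quotient, work with relative uncertainties:
  (1·δd/d)² = (1×0.0290)² = 0.000841;  (½·δa/a)² = (0.5×0.0180)² = 8.1e-05;  (-3·δz/z)² = (-3×0.00530)² = 0.000253
δQ/Q = √(0.00117) = 0.0343

3.43%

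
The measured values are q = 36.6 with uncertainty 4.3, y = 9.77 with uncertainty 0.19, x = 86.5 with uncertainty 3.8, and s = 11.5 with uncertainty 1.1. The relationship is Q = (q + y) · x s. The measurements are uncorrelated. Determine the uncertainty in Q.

Let u = q + y = 46.4. δu = √(δq² + δy²) = √(18.5 + 0.0361) = 4.30, so δu/u = 0.0928.
Q is then a monomial in u, x, s:
δQ/Q = √((δu/u)² + (1·δx/x)² + (1·δs/s)²) = √(0.00862 + 0.00193 + 0.00915) = 0.140
Q = 46100, so δQ = 0.140 × 46100 = 6470.

6470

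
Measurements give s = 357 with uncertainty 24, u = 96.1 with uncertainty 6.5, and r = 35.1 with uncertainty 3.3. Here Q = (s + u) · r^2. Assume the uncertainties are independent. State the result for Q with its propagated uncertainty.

(5.58 ± 1.09) × 10^5

Let w = s + u = 453. δw = √(δs² + δu²) = √(576 + 42.2) = 24.9, so δw/w = 0.0549.
Q is then a monomial in w, r:
δQ/Q = √((δw/w)² + (2·δr/r)²) = √(0.00301 + 0.0354) = 0.196
Q = 5.58e+05, so δQ = 0.196 × 5.58e+05 = 1.09e+05.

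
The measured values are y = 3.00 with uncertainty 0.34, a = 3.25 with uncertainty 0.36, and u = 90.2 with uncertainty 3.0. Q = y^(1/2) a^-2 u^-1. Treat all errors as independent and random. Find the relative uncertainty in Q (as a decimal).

0.231

For a monomial Q ∝ y^(1/2), a^-2, u^-1, fractional errors add in quadrature:
  (½·δy/y)² = (0.5×0.113)² = 0.00321;  (-2·δa/a)² = (-2×0.111)² = 0.0491;  (-1·δu/u)² = (-1×0.0333)² = 0.00111
δQ/Q = √(0.0534) = 0.231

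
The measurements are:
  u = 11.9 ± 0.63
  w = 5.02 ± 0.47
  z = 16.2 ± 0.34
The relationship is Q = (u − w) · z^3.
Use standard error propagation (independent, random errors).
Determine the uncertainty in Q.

Let h = u − w = 6.88. δh = √(δu² + δw²) = √(0.397 + 0.221) = 0.786, so δh/h = 0.114.
Q is then a monomial in h, z:
δQ/Q = √((δh/h)² + (3·δz/z)²) = √(0.0131 + 0.00396) = 0.130
Q = 29300, so δQ = 0.130 × 29300 = 3820.

3820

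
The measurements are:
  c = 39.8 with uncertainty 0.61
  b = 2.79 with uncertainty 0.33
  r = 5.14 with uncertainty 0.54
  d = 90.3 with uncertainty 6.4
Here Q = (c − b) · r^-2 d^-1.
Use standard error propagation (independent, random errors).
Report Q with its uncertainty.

Let u = c − b = 37.0. δu = √(δc² + δb²) = √(0.372 + 0.109) = 0.694, so δu/u = 0.0187.
Q is then a monomial in u, r, d:
δQ/Q = √((δu/u)² + (-2·δr/r)² + (-1·δd/d)²) = √(0.000351 + 0.0441 + 0.00502) = 0.223
Q = 0.0155, so δQ = 0.223 × 0.0155 = 0.00345.

0.0155 ± 0.00345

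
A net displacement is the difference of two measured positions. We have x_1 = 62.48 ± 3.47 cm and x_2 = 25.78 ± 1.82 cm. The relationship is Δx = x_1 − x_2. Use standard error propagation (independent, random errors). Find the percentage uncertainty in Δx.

Each term contributes (cᵢ δxᵢ)² to (δΔx)²:
  (δx_1)² = 12.0;  (δx_2)² = 3.31
δΔx = √(15.4) = 3.92 cm
Δx = 36.70 cm, so δΔx/Δx = 3.92/36.70 = 0.107.

10.7%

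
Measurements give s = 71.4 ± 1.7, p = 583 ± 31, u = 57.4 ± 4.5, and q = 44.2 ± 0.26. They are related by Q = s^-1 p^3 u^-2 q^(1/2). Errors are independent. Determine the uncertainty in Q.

For a monomial Q ∝ s^-1, p^3, u^-2, q^(1/2), fractional errors add in quadrature:
  (-1·δs/s)² = (-1×0.0238)² = 0.000567;  (3·δp/p)² = (3×0.0532)² = 0.0254;  (-2·δu/u)² = (-2×0.0784)² = 0.0246;  (½·δq/q)² = (0.5×0.00588)² = 8.65e-06
δQ/Q = √(0.0506) = 0.225
Q = 5600, so δQ = 0.225 × 5600 = 1260.

1260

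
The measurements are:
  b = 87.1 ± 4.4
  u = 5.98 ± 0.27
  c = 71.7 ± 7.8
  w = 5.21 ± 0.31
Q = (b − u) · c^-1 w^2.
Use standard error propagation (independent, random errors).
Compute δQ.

5.23

Let h = b − u = 81.1. δh = √(δb² + δu²) = √(19.4 + 0.0729) = 4.41, so δh/h = 0.0543.
Q is then a monomial in h, c, w:
δQ/Q = √((δh/h)² + (-1·δc/c)² + (2·δw/w)²) = √(0.00295 + 0.0118 + 0.0142) = 0.170
Q = 30.7, so δQ = 0.170 × 30.7 = 5.23.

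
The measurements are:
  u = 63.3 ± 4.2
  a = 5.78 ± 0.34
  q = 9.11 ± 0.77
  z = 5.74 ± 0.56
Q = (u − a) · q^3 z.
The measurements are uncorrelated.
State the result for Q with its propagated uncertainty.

Let w = u − a = 57.5. δw = √(δu² + δa²) = √(17.6 + 0.116) = 4.21, so δw/w = 0.0733.
Q is then a monomial in w, q, z:
δQ/Q = √((δw/w)² + (3·δq/q)² + (1·δz/z)²) = √(0.00537 + 0.0643 + 0.00952) = 0.281
Q = 2.5e+05, so δQ = 0.281 × 2.5e+05 = 70200.

(2.50 ± 0.702) × 10^5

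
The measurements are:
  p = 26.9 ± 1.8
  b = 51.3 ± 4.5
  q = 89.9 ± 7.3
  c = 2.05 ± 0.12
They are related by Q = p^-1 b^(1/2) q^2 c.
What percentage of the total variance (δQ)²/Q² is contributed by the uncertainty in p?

(δQ/Q)² = (-1·δp/p)² + (½·δb/b)² + (2·δq/q)² + (1·δc/c)²
  p term: (-1×0.0669)² = 0.00448
  b term: (0.5×0.0877)² = 0.00192
  q term: (2×0.0812)² = 0.0264
  c term: (1×0.0585)² = 0.00343
Total = 0.0362. Share from p = 0.00448/0.0362 = 0.124.

12.4%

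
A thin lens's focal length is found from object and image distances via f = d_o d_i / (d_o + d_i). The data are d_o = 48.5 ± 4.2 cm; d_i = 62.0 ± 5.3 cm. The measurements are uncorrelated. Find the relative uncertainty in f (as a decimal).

∂f/∂d_o = (d_i/(d_o+d_i))² = 0.315;  ∂f/∂d_i = (d_o/(d_o+d_i))² = 0.193
δf = √((∂f/∂d_o · δd_o)² + (∂f/∂d_i · δd_i)²) = √(1.75 + 1.04) = 1.67 cm
f = 27.2 cm, so δf/f = 1.67/27.2 = 0.0614.

0.0614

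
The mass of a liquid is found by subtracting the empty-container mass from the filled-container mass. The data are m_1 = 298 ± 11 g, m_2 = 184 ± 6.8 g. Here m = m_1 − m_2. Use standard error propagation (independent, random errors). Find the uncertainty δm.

12.9 g

Sums and differences: (δm)² = Σ (cᵢ δxᵢ)².
  (δm_1)² = 121;  (δm_2)² = 46.2
δm = √(167) = 12.9 g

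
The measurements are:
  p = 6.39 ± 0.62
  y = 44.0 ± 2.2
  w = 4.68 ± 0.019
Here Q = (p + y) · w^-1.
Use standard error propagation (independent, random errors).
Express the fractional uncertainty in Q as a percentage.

4.55%

Let u = p + y = 50.4. δu = √(δp² + δy²) = √(0.384 + 4.84) = 2.29, so δu/u = 0.0454.
Q is then a monomial in u, w:
δQ/Q = √((δu/u)² + (-1·δw/w)²) = √(0.00206 + 1.65e-05) = 0.0455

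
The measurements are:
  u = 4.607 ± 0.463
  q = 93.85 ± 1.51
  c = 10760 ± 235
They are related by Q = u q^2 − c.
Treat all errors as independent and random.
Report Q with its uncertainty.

Let p = u·q^2 = 40580. δp/p = √((1·δu/u)² + (2·δq/q)²) = √(0.0101 + 0.00104) = 0.106, so δp = 4280.
Q = p − c: δQ = √(δp² + δc²) = √(1.83e+07 + 55200) = 4290
Q = 29820.

29820 ± 4290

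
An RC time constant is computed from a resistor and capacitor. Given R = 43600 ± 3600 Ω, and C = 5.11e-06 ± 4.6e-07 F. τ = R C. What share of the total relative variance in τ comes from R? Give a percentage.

(δτ/τ)² = (1·δR/R)² + (1·δC/C)²
  R term: (1×0.0826)² = 0.00682
  C term: (1×0.0900)² = 0.00810
Total = 0.0149. Share from R = 0.00682/0.0149 = 0.457.

45.7%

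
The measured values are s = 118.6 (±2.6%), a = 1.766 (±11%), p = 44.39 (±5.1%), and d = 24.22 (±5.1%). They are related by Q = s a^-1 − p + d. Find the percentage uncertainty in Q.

17.1%

Let w = s·a^-1 = 67.16. δw/w = √((1·δs/s)² + (-1·δa/a)²) = √(0.000676 + 0.0121) = 0.113, so δw = 7.59.
Q = w − p + d: δQ = √(δw² + δp² + δd²) = √(57.6 + 5.13 + 1.53) = 8.02
Q = 46.99, so δQ/Q = 8.02/46.99 = 0.171.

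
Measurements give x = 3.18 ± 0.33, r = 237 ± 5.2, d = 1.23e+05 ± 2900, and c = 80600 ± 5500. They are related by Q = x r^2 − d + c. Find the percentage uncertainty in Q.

Let p = x·r^2 = 1.79e+05. δp/p = √((1·δx/x)² + (2·δr/r)²) = √(0.0108 + 0.00193) = 0.113, so δp = 20100.
Q = p − d + c: δQ = √(δp² + δd² + δc²) = √(4.05e+08 + 8.41e+06 + 3.02e+07) = 21100
Q = 1.36e+05, so δQ/Q = 21100/1.36e+05 = 0.155.

15.5%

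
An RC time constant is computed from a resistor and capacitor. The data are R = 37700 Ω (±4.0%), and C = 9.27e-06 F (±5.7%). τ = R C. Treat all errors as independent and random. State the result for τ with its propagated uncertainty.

Products/powers → add relative errors in quadrature, weighted by exponent:
  (1·δR/R)² = (1×0.0400)² = 0.00160;  (1·δC/C)² = (1×0.0570)² = 0.00325
δτ/τ = √(0.00485) = 0.0696
τ = 0.349 s, so δτ = 0.0696 × 0.349 = 0.0243 s.

0.349 ± 0.0243 s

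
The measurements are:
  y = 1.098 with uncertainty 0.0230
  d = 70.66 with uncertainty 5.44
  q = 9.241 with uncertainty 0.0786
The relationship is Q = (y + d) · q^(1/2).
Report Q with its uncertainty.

218.1 ± 16.6

Let u = y + d = 71.76. δu = √(δy² + δd²) = √(0.000529 + 29.6) = 5.44, so δu/u = 0.0758.
Q is then a monomial in u, q:
δQ/Q = √((δu/u)² + (½·δq/q)²) = √(0.00575 + 1.81e-05) = 0.0759
Q = 218.1, so δQ = 0.0759 × 218.1 = 16.6.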